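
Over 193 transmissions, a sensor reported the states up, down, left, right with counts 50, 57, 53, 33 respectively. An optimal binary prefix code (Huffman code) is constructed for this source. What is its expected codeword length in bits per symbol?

Probabilities are the counts divided by 193.
Repeatedly combine the two least-probable nodes; the expected code length is the sum of the merged weights.
merge 33/193 + 50/193 → 83/193
merge 53/193 + 57/193 → 110/193
merge 83/193 + 110/193 → 1
L = 83/193 + 110/193 + 1 = 2 bits/symbol.

2 bits/symbol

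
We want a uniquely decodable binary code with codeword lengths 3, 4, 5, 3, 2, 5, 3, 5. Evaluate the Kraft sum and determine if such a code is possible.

0.78125; yes

With common denominator 2^5 = 32: Σ 2^(−ℓᵢ) = 4/32 + 2/32 + 1/32 + 4/32 + 8/32 + 1/32 + 4/32 + 1/32 = 25/32 = 0.78125.
Kraft's inequality requires Σ ≤ 1; here Σ = 0.78125 ≤ 1, so such a prefix code exists.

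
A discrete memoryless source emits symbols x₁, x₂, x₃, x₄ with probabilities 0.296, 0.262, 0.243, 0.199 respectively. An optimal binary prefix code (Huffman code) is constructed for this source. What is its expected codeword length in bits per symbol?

2 bits/symbol

Repeatedly combine the two least-probable nodes; the expected code length is the sum of the merged weights.
merge 199/1000 + 243/1000 → 221/500
merge 131/500 + 37/125 → 279/500
merge 221/500 + 279/500 → 1
L = 221/500 + 279/500 + 1 = 2 bits/symbol.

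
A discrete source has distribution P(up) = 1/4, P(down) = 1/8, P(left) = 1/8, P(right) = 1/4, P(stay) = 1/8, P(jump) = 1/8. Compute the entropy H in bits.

2.5 bits

Each probability is a power of 1/2, so log₂(1/p) is an integer.
H = Σ p·log₂(1/p) = 1/4·2 + 1/8·3 + 1/8·3 + 1/4·2 + 1/8·3 + 1/8·3 = 2.5 bits.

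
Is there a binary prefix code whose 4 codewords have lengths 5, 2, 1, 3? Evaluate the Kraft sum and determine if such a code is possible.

0.90625; yes

With common denominator 2^5 = 32: Σ 2^(−ℓᵢ) = 1/32 + 8/32 + 16/32 + 4/32 = 29/32 = 0.90625.
Kraft's inequality requires Σ ≤ 1; here Σ = 0.90625 ≤ 1, so such a prefix code exists.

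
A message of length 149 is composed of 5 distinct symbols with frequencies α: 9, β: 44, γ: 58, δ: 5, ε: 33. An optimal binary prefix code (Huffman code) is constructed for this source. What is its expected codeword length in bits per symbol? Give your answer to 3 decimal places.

Probabilities are the counts divided by 149.
Repeatedly combine the two least-probable nodes; the expected code length is the sum of the merged weights.
merge 5/149 + 9/149 → 14/149
merge 14/149 + 33/149 → 47/149
merge 44/149 + 47/149 → 91/149
merge 58/149 + 91/149 → 1
L = 14/149 + 47/149 + 91/149 + 1 = 301/149 ≈ 2.020 bits/symbol.

2.020 bits/symbol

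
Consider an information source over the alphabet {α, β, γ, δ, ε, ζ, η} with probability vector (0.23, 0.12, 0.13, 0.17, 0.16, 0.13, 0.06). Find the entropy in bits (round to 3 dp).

2.721 bits

H = −Σ pᵢ log₂ pᵢ.
−0.23·log₂(0.23) = 0.4877
−0.12·log₂(0.12) = 0.3671
−0.13·log₂(0.13) = 0.3826
−0.17·log₂(0.17) = 0.4346
−0.16·log₂(0.16) = 0.4230
−0.13·log₂(0.13) = 0.3826
−0.06·log₂(0.06) = 0.2435
Sum ≈ 2.7212 → 2.721 bits.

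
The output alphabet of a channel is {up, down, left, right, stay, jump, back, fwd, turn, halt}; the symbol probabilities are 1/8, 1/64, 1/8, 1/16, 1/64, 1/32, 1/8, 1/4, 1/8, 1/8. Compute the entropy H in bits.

Each probability is a power of 1/2, so log₂(1/p) is an integer.
H = Σ p·log₂(1/p) = 1/8·3 + 1/64·6 + 1/8·3 + 1/16·4 + 1/64·6 + 1/32·5 + 1/8·3 + 1/4·2 + 1/8·3 + 1/8·3 = 2.96875 bits.

2.96875 bits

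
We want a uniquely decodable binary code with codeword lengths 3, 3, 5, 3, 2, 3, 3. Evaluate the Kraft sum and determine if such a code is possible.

0.90625; yes

With common denominator 2^5 = 32: Σ 2^(−ℓᵢ) = 4/32 + 4/32 + 1/32 + 4/32 + 8/32 + 4/32 + 4/32 = 29/32 = 0.90625.
Kraft's inequality requires Σ ≤ 1; here Σ = 0.90625 ≤ 1, so such a prefix code exists.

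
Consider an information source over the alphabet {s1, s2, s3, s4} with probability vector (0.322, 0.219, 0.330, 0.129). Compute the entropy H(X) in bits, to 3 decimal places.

1.915 bits

H = −Σ pᵢ log₂ pᵢ.
−0.322·log₂(0.322) = 0.5264
−0.219·log₂(0.219) = 0.4798
−0.330·log₂(0.330) = 0.5278
−0.129·log₂(0.129) = 0.3811
Sum ≈ 1.9152 → 1.915 bits.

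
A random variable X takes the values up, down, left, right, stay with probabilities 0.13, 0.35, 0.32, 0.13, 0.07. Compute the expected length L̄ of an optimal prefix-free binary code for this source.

2.18 bits/symbol

Repeatedly combine the two least-probable nodes; the expected code length is the sum of the merged weights.
merge 7/100 + 13/100 → 1/5
merge 13/100 + 1/5 → 33/100
merge 8/25 + 33/100 → 13/20
merge 7/20 + 13/20 → 1
L = 1/5 + 33/100 + 13/20 + 1 = 109/50 = 2.18 bits/symbol.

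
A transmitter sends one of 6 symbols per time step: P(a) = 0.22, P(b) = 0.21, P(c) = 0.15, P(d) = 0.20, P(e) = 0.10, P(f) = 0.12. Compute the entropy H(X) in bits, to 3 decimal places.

2.528 bits

H = −Σ pᵢ log₂ pᵢ.
−0.22·log₂(0.22) = 0.4806
−0.21·log₂(0.21) = 0.4728
−0.15·log₂(0.15) = 0.4105
−0.20·log₂(0.20) = 0.4644
−0.10·log₂(0.10) = 0.3322
−0.12·log₂(0.12) = 0.3671
Sum ≈ 2.5276 → 2.528 bits.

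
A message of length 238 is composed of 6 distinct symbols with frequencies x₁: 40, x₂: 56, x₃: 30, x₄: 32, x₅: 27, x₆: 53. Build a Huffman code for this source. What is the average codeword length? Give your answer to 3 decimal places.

2.542 bits/symbol

Probabilities are the counts divided by 238.
Repeatedly combine the two least-probable nodes; the expected code length is the sum of the merged weights.
merge 27/238 + 15/119 → 57/238
merge 16/119 + 20/119 → 36/119
merge 53/238 + 4/17 → 109/238
merge 57/238 + 36/119 → 129/238
merge 109/238 + 129/238 → 1
L = 57/238 + 36/119 + 109/238 + 129/238 + 1 = 605/238 ≈ 2.542 bits/symbol.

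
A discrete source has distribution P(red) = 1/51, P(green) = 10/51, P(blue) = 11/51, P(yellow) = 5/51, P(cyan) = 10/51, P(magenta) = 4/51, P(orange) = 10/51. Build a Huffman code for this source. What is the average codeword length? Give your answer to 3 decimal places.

2.686 bits/symbol

Repeatedly combine the two least-probable nodes; the expected code length is the sum of the merged weights.
merge 1/51 + 4/51 → 5/51
merge 5/51 + 5/51 → 10/51
merge 10/51 + 10/51 → 20/51
merge 10/51 + 10/51 → 20/51
merge 11/51 + 20/51 → 31/51
merge 20/51 + 31/51 → 1
L = 5/51 + 10/51 + 20/51 + 20/51 + 31/51 + 1 = 137/51 ≈ 2.686 bits/symbol.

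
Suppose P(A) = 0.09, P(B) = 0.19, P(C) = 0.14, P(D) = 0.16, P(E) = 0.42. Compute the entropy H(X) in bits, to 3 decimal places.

2.114 bits

H = −Σ pᵢ log₂ pᵢ.
−0.09·log₂(0.09) = 0.3127
−0.19·log₂(0.19) = 0.4552
−0.14·log₂(0.14) = 0.3971
−0.16·log₂(0.16) = 0.4230
−0.42·log₂(0.42) = 0.5256
Sum ≈ 2.1137 → 2.114 bits.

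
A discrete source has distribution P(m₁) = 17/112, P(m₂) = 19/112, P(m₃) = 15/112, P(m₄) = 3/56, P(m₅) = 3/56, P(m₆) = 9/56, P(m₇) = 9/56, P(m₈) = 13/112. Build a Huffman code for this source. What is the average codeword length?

2.9375 bits/symbol

Repeatedly combine the two least-probable nodes; the expected code length is the sum of the merged weights.
merge 3/56 + 3/56 → 3/28
merge 3/28 + 13/112 → 25/112
merge 15/112 + 17/112 → 2/7
merge 9/56 + 9/56 → 9/28
merge 19/112 + 25/112 → 11/28
merge 2/7 + 9/28 → 17/28
merge 11/28 + 17/28 → 1
L = 3/28 + 25/112 + 2/7 + 9/28 + 11/28 + 17/28 + 1 = 47/16 = 2.9375 bits/symbol.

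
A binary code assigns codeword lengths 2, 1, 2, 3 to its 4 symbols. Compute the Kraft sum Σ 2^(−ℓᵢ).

With common denominator 2^3 = 8: Σ 2^(−ℓᵢ) = 2/8 + 4/8 + 2/8 + 1/8 = 9/8 = 1.125.

1.125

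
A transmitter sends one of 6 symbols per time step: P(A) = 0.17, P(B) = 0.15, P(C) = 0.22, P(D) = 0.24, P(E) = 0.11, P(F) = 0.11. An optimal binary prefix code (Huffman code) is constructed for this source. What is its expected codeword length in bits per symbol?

Repeatedly combine the two least-probable nodes; the expected code length is the sum of the merged weights.
merge 11/100 + 11/100 → 11/50
merge 3/20 + 17/100 → 8/25
merge 11/50 + 11/50 → 11/25
merge 6/25 + 8/25 → 14/25
merge 11/25 + 14/25 → 1
L = 11/50 + 8/25 + 11/25 + 14/25 + 1 = 127/50 = 2.54 bits/symbol.

2.54 bits/symbol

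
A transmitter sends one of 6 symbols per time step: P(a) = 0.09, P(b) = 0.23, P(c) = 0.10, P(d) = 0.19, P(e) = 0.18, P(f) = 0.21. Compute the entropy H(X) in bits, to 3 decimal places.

2.506 bits

H = −Σ pᵢ log₂ pᵢ.
−0.09·log₂(0.09) = 0.3127
−0.23·log₂(0.23) = 0.4877
−0.10·log₂(0.10) = 0.3322
−0.19·log₂(0.19) = 0.4552
−0.18·log₂(0.18) = 0.4453
−0.21·log₂(0.21) = 0.4728
Sum ≈ 2.5059 → 2.506 bits.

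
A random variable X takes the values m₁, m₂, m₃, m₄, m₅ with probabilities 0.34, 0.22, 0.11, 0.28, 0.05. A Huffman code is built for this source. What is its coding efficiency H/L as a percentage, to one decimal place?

Entropy H = −Σ p log₂ p ≈ 2.0904 bits.
Huffman merges: 1/20+11/100→4/25; 4/25+11/50→19/50; 7/25+17/50→31/50; 19/50+31/50→1. L = 54/25 ≈ 2.1600.
Efficiency = H/L = 2.0904/2.1600 = 96.8%.

96.8%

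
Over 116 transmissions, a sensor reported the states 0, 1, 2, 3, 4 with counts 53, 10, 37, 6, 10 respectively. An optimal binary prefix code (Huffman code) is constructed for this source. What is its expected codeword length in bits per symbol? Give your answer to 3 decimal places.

1.905 bits/symbol

Probabilities are the counts divided by 116.
Repeatedly combine the two least-probable nodes; the expected code length is the sum of the merged weights.
merge 3/58 + 5/58 → 4/29
merge 5/58 + 4/29 → 13/58
merge 13/58 + 37/116 → 63/116
merge 53/116 + 63/116 → 1
L = 4/29 + 13/58 + 63/116 + 1 = 221/116 ≈ 1.905 bits/symbol.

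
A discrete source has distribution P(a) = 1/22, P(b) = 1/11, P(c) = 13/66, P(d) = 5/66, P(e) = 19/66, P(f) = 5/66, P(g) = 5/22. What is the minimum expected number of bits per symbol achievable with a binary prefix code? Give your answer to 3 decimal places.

2.576 bits/symbol

Repeatedly combine the two least-probable nodes; the expected code length is the sum of the merged weights.
merge 1/22 + 5/66 → 4/33
merge 5/66 + 1/11 → 1/6
merge 4/33 + 1/6 → 19/66
merge 13/66 + 5/22 → 14/33
merge 19/66 + 19/66 → 19/33
merge 14/33 + 19/33 → 1
L = 4/33 + 1/6 + 19/66 + 14/33 + 19/33 + 1 = 85/33 ≈ 2.576 bits/symbol.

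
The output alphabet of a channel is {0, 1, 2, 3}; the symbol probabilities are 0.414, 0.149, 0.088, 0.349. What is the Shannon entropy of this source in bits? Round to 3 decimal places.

H = −Σ pᵢ log₂ pᵢ.
−0.414·log₂(0.414) = 0.5267
−0.149·log₂(0.149) = 0.4092
−0.088·log₂(0.088) = 0.3086
−0.349·log₂(0.349) = 0.5300
Sum ≈ 1.7746 → 1.775 bits.

1.775 bits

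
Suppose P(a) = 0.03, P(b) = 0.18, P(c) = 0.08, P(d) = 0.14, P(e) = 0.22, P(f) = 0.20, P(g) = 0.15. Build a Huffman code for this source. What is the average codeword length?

2.69 bits/symbol

Repeatedly combine the two least-probable nodes; the expected code length is the sum of the merged weights.
merge 3/100 + 2/25 → 11/100
merge 11/100 + 7/50 → 1/4
merge 3/20 + 9/50 → 33/100
merge 1/5 + 11/50 → 21/50
merge 1/4 + 33/100 → 29/50
merge 21/50 + 29/50 → 1
L = 11/100 + 1/4 + 33/100 + 21/50 + 29/50 + 1 = 269/100 = 2.69 bits/symbol.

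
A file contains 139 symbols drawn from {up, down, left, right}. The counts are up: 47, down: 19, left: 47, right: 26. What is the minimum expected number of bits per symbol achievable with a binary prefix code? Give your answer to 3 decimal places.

Probabilities are the counts divided by 139.
Repeatedly combine the two least-probable nodes; the expected code length is the sum of the merged weights.
merge 19/139 + 26/139 → 45/139
merge 45/139 + 47/139 → 92/139
merge 47/139 + 92/139 → 1
L = 45/139 + 92/139 + 1 = 276/139 ≈ 1.986 bits/symbol.

1.986 bits/symbol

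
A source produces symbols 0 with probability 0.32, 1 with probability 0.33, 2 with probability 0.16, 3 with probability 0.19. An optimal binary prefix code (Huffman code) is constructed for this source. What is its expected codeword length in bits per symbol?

2 bits/symbol

Repeatedly combine the two least-probable nodes; the expected code length is the sum of the merged weights.
merge 4/25 + 19/100 → 7/20
merge 8/25 + 33/100 → 13/20
merge 7/20 + 13/20 → 1
L = 7/20 + 13/20 + 1 = 2 bits/symbol.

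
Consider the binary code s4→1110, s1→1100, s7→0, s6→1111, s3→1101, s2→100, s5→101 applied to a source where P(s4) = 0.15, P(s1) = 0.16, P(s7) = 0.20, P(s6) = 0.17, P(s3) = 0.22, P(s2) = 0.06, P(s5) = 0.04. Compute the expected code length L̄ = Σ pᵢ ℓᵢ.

3.3 bits/symbol

L̄ = Σ pᵢ·ℓᵢ = 0.15·4 + 0.16·4 + 0.20·1 + 0.17·4 + 0.22·4 + 0.06·3 + 0.04·3 = 3.3 bits/symbol.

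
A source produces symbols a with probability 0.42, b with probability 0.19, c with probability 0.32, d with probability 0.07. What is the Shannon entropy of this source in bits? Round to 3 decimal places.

1.775 bits

H = −Σ pᵢ log₂ pᵢ.
−0.42·log₂(0.42) = 0.5256
−0.19·log₂(0.19) = 0.4552
−0.32·log₂(0.32) = 0.5260
−0.07·log₂(0.07) = 0.2686
Sum ≈ 1.7755 → 1.775 bits.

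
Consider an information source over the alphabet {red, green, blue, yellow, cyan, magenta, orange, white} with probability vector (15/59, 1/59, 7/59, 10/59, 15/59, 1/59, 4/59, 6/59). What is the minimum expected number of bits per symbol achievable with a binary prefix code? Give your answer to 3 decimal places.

Repeatedly combine the two least-probable nodes; the expected code length is the sum of the merged weights.
merge 1/59 + 1/59 → 2/59
merge 2/59 + 4/59 → 6/59
merge 6/59 + 6/59 → 12/59
merge 7/59 + 10/59 → 17/59
merge 12/59 + 15/59 → 27/59
merge 15/59 + 17/59 → 32/59
merge 27/59 + 32/59 → 1
L = 2/59 + 6/59 + 12/59 + 17/59 + 27/59 + 32/59 + 1 = 155/59 ≈ 2.627 bits/symbol.

2.627 bits/symbol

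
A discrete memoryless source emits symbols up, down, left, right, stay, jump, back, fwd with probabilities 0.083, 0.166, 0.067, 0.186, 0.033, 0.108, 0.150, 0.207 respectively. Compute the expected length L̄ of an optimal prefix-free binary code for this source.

2.89 bits/symbol

Repeatedly combine the two least-probable nodes; the expected code length is the sum of the merged weights.
merge 33/1000 + 67/1000 → 1/10
merge 83/1000 + 1/10 → 183/1000
merge 27/250 + 3/20 → 129/500
merge 83/500 + 183/1000 → 349/1000
merge 93/500 + 207/1000 → 393/1000
merge 129/500 + 349/1000 → 607/1000
merge 393/1000 + 607/1000 → 1
L = 1/10 + 183/1000 + 129/500 + 349/1000 + 393/1000 + 607/1000 + 1 = 289/100 = 2.89 bits/symbol.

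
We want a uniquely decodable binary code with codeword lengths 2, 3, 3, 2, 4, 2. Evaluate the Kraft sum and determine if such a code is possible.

1.0625; no

With common denominator 2^4 = 16: Σ 2^(−ℓᵢ) = 4/16 + 2/16 + 2/16 + 4/16 + 1/16 + 4/16 = 17/16 = 1.0625.
Kraft's inequality requires Σ ≤ 1; here Σ = 1.0625 > 1, so no such prefix code exists.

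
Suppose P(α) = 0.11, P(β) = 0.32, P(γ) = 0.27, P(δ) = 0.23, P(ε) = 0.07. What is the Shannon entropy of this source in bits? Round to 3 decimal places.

H = −Σ pᵢ log₂ pᵢ.
−0.11·log₂(0.11) = 0.3503
−0.32·log₂(0.32) = 0.5260
−0.27·log₂(0.27) = 0.5100
−0.23·log₂(0.23) = 0.4877
−0.07·log₂(0.07) = 0.2686
Sum ≈ 2.1426 → 2.143 bits.

2.143 bits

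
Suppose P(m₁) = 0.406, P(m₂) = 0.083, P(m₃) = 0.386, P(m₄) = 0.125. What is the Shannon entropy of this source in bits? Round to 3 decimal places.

1.731 bits

H = −Σ pᵢ log₂ pᵢ.
−0.406·log₂(0.406) = 0.5280
−0.083·log₂(0.083) = 0.2980
−0.386·log₂(0.386) = 0.5301
−0.125·log₂(0.125) = 0.3750
Sum ≈ 1.7311 → 1.731 bits.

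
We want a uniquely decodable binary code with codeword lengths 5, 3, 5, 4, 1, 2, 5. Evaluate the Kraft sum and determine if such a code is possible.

With common denominator 2^5 = 32: Σ 2^(−ℓᵢ) = 1/32 + 4/32 + 1/32 + 2/32 + 16/32 + 8/32 + 1/32 = 33/32 = 1.03125.
Kraft's inequality requires Σ ≤ 1; here Σ = 1.03125 > 1, so no such prefix code exists.

1.03125; no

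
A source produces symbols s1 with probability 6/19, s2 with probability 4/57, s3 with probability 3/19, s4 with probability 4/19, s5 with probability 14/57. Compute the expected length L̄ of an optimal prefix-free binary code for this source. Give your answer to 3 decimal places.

Repeatedly combine the two least-probable nodes; the expected code length is the sum of the merged weights.
merge 4/57 + 3/19 → 13/57
merge 4/19 + 13/57 → 25/57
merge 14/57 + 6/19 → 32/57
merge 25/57 + 32/57 → 1
L = 13/57 + 25/57 + 32/57 + 1 = 127/57 ≈ 2.228 bits/symbol.

2.228 bits/symbol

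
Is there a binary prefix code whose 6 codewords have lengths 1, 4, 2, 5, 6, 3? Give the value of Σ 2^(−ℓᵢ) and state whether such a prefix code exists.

With common denominator 2^6 = 64: Σ 2^(−ℓᵢ) = 32/64 + 4/64 + 16/64 + 2/64 + 1/64 + 8/64 = 63/64 = 0.984375.
Kraft's inequality requires Σ ≤ 1; here Σ = 0.984375 ≤ 1, so such a prefix code exists.

0.984375; yes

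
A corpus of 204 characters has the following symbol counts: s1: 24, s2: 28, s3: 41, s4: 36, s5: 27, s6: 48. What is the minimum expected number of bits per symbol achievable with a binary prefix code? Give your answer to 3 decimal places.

Probabilities are the counts divided by 204.
Repeatedly combine the two least-probable nodes; the expected code length is the sum of the merged weights.
merge 2/17 + 9/68 → 1/4
merge 7/51 + 3/17 → 16/51
merge 41/204 + 4/17 → 89/204
merge 1/4 + 16/51 → 115/204
merge 89/204 + 115/204 → 1
L = 1/4 + 16/51 + 89/204 + 115/204 + 1 = 523/204 ≈ 2.564 bits/symbol.

2.564 bits/symbol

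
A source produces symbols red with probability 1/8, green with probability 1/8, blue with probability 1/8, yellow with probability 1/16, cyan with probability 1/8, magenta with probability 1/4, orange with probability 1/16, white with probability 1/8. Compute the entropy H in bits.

Each probability is a power of 1/2, so log₂(1/p) is an integer.
H = Σ p·log₂(1/p) = 1/8·3 + 1/8·3 + 1/8·3 + 1/16·4 + 1/8·3 + 1/4·2 + 1/16·4 + 1/8·3 = 2.875 bits.

2.875 bits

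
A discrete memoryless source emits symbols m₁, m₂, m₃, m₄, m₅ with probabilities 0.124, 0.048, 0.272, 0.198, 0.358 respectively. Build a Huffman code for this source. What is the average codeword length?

Repeatedly combine the two least-probable nodes; the expected code length is the sum of the merged weights.
merge 6/125 + 31/250 → 43/250
merge 43/250 + 99/500 → 37/100
merge 34/125 + 179/500 → 63/100
merge 37/100 + 63/100 → 1
L = 43/250 + 37/100 + 63/100 + 1 = 543/250 = 2.172 bits/symbol.

2.172 bits/symbol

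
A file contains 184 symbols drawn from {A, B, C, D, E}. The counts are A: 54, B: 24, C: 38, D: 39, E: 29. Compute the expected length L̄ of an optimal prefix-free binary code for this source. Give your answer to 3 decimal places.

Probabilities are the counts divided by 184.
Repeatedly combine the two least-probable nodes; the expected code length is the sum of the merged weights.
merge 3/23 + 29/184 → 53/184
merge 19/92 + 39/184 → 77/184
merge 53/184 + 27/92 → 107/184
merge 77/184 + 107/184 → 1
L = 53/184 + 77/184 + 107/184 + 1 = 421/184 ≈ 2.288 bits/symbol.

2.288 bits/symbol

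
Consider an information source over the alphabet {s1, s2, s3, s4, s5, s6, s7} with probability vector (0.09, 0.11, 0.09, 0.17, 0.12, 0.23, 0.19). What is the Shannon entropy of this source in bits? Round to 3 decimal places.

2.720 bits

H = −Σ pᵢ log₂ pᵢ.
−0.09·log₂(0.09) = 0.3127
−0.11·log₂(0.11) = 0.3503
−0.09·log₂(0.09) = 0.3127
−0.17·log₂(0.17) = 0.4346
−0.12·log₂(0.12) = 0.3671
−0.23·log₂(0.23) = 0.4877
−0.19·log₂(0.19) = 0.4552
Sum ≈ 2.7201 → 2.720 bits.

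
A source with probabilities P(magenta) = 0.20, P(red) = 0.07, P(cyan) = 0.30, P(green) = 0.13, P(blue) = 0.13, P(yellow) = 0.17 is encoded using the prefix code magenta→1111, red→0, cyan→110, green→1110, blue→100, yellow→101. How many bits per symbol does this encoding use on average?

L̄ = Σ pᵢ·ℓᵢ = 0.20·4 + 0.07·1 + 0.30·3 + 0.13·4 + 0.13·3 + 0.17·3 = 3.19 bits/symbol.

3.19 bits/symbol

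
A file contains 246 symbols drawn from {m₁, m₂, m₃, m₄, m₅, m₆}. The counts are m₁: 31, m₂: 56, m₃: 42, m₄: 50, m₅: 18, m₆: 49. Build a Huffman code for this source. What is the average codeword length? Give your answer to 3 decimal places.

2.569 bits/symbol

Probabilities are the counts divided by 246.
Repeatedly combine the two least-probable nodes; the expected code length is the sum of the merged weights.
merge 3/41 + 31/246 → 49/246
merge 7/41 + 49/246 → 91/246
merge 49/246 + 25/123 → 33/82
merge 28/123 + 91/246 → 49/82
merge 33/82 + 49/82 → 1
L = 49/246 + 91/246 + 33/82 + 49/82 + 1 = 316/123 ≈ 2.569 bits/symbol.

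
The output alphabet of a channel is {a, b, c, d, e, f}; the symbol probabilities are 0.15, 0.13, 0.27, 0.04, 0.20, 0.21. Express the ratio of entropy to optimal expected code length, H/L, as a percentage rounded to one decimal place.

Entropy H = −Σ p log₂ p ≈ 2.4262 bits.
Huffman merges: 1/25+13/100→17/100; 3/20+17/100→8/25; 1/5+21/100→41/100; 27/100+8/25→59/100; 41/100+59/100→1. L = 249/100 ≈ 2.4900.
Efficiency = H/L = 2.4262/2.4900 = 97.4%.

97.4%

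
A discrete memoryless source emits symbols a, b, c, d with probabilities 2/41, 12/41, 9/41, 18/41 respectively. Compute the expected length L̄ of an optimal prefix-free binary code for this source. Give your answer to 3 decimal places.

1.829 bits/symbol

Repeatedly combine the two least-probable nodes; the expected code length is the sum of the merged weights.
merge 2/41 + 9/41 → 11/41
merge 11/41 + 12/41 → 23/41
merge 18/41 + 23/41 → 1
L = 11/41 + 23/41 + 1 = 75/41 ≈ 1.829 bits/symbol.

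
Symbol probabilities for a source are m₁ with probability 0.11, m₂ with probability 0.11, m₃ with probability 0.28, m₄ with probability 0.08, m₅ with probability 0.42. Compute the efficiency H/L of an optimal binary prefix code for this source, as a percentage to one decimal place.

Entropy H = −Σ p log₂ p ≈ 2.0319 bits.
Huffman merges: 2/25+11/100→19/100; 11/100+19/100→3/10; 7/25+3/10→29/50; 21/50+29/50→1. L = 207/100 ≈ 2.0700.
Efficiency = H/L = 2.0319/2.0700 = 98.2%.

98.2%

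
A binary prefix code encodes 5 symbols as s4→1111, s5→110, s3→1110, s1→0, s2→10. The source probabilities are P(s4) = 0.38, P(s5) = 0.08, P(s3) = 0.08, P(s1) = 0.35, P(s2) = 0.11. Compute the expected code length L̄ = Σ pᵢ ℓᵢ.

L̄ = Σ pᵢ·ℓᵢ = 0.38·4 + 0.08·3 + 0.08·4 + 0.35·1 + 0.11·2 = 2.65 bits/symbol.

2.65 bits/symbol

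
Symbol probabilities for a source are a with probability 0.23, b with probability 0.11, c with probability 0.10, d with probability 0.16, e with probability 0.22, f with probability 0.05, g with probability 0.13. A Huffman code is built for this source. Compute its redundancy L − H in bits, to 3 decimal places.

0.028 bits

Entropy H = −Σ p log₂ p ≈ 2.6725 bits.
Huffman merges: 1/20+1/10→3/20; 11/100+13/100→6/25; 3/20+4/25→31/100; 11/50+23/100→9/20; 6/25+31/100→11/20; 9/20+11/20→1. L = 27/10 ≈ 2.7000.
L − H = 2.7000 − 2.6725 = 0.028 bits.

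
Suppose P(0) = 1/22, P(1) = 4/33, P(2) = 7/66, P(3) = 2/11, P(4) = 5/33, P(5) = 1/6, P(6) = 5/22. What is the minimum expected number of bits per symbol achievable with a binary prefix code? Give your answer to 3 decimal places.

2.742 bits/symbol

Repeatedly combine the two least-probable nodes; the expected code length is the sum of the merged weights.
merge 1/22 + 7/66 → 5/33
merge 4/33 + 5/33 → 3/11
merge 5/33 + 1/6 → 7/22
merge 2/11 + 5/22 → 9/22
merge 3/11 + 7/22 → 13/22
merge 9/22 + 13/22 → 1
L = 5/33 + 3/11 + 7/22 + 9/22 + 13/22 + 1 = 181/66 ≈ 2.742 bits/symbol.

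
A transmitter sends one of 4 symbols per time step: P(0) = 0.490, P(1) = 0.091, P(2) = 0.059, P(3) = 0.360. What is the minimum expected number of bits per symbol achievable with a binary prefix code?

Repeatedly combine the two least-probable nodes; the expected code length is the sum of the merged weights.
merge 59/1000 + 91/1000 → 3/20
merge 3/20 + 9/25 → 51/100
merge 49/100 + 51/100 → 1
L = 3/20 + 51/100 + 1 = 83/50 = 1.66 bits/symbol.

1.66 bits/symbol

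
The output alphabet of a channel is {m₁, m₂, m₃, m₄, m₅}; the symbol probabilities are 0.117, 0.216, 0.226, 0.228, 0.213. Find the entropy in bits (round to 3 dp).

2.286 bits

H = −Σ pᵢ log₂ pᵢ.
−0.117·log₂(0.117) = 0.3622
−0.216·log₂(0.216) = 0.4776
−0.226·log₂(0.226) = 0.4849
−0.228·log₂(0.228) = 0.4863
−0.213·log₂(0.213) = 0.4752
Sum ≈ 2.2861 → 2.286 bits.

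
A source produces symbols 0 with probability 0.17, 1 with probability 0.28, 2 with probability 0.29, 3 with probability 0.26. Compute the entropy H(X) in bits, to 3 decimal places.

1.972 bits

H = −Σ pᵢ log₂ pᵢ.
−0.17·log₂(0.17) = 0.4346
−0.28·log₂(0.28) = 0.5142
−0.29·log₂(0.29) = 0.5179
−0.26·log₂(0.26) = 0.5053
Sum ≈ 1.9720 → 1.972 bits.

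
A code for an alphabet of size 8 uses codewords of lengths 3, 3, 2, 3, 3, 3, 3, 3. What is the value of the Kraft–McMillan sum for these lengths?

1.125

With common denominator 2^3 = 8: Σ 2^(−ℓᵢ) = 1/8 + 1/8 + 2/8 + 1/8 + 1/8 + 1/8 + 1/8 + 1/8 = 9/8 = 1.125.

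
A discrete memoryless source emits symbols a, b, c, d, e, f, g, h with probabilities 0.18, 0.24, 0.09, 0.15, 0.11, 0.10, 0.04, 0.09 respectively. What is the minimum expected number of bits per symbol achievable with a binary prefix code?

2.89 bits/symbol

Repeatedly combine the two least-probable nodes; the expected code length is the sum of the merged weights.
merge 1/25 + 9/100 → 13/100
merge 9/100 + 1/10 → 19/100
merge 11/100 + 13/100 → 6/25
merge 3/20 + 9/50 → 33/100
merge 19/100 + 6/25 → 43/100
merge 6/25 + 33/100 → 57/100
merge 43/100 + 57/100 → 1
L = 13/100 + 19/100 + 6/25 + 33/100 + 43/100 + 57/100 + 1 = 289/100 = 2.89 bits/symbol.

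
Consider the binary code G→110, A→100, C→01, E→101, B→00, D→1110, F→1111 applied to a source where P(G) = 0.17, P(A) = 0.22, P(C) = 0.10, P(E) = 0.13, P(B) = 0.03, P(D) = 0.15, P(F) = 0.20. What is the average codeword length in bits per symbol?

3.22 bits/symbol

L̄ = Σ pᵢ·ℓᵢ = 0.17·3 + 0.22·3 + 0.10·2 + 0.13·3 + 0.03·2 + 0.15·4 + 0.20·4 = 3.22 bits/symbol.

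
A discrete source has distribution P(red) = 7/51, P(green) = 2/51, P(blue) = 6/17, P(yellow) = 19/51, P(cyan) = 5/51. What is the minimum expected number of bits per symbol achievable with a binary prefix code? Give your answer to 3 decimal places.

Repeatedly combine the two least-probable nodes; the expected code length is the sum of the merged weights.
merge 2/51 + 5/51 → 7/51
merge 7/51 + 7/51 → 14/51
merge 14/51 + 6/17 → 32/51
merge 19/51 + 32/51 → 1
L = 7/51 + 14/51 + 32/51 + 1 = 104/51 ≈ 2.039 bits/symbol.

2.039 bits/symbol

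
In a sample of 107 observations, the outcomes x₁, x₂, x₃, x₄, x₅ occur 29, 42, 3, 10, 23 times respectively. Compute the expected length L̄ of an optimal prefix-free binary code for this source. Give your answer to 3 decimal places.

Probabilities are the counts divided by 107.
Repeatedly combine the two least-probable nodes; the expected code length is the sum of the merged weights.
merge 3/107 + 10/107 → 13/107
merge 13/107 + 23/107 → 36/107
merge 29/107 + 36/107 → 65/107
merge 42/107 + 65/107 → 1
L = 13/107 + 36/107 + 65/107 + 1 = 221/107 ≈ 2.065 bits/symbol.

2.065 bits/symbol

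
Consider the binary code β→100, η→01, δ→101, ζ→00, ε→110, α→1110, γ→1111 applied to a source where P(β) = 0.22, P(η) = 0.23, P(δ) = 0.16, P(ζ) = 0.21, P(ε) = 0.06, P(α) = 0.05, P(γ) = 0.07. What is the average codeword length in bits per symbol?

L̄ = Σ pᵢ·ℓᵢ = 0.22·3 + 0.23·2 + 0.16·3 + 0.21·2 + 0.06·3 + 0.05·4 + 0.07·4 = 2.68 bits/symbol.

2.68 bits/symbol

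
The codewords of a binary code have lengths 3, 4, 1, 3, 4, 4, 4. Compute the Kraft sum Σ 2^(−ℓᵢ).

1

With common denominator 2^4 = 16: Σ 2^(−ℓᵢ) = 2/16 + 1/16 + 8/16 + 2/16 + 1/16 + 1/16 + 1/16 = 16/16 = 1.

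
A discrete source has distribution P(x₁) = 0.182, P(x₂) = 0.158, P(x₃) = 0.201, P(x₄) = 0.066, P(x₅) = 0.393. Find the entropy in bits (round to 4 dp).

H = −Σ pᵢ log₂ pᵢ.
−0.182·log₂(0.182) = 0.4474
−0.158·log₂(0.158) = 0.4206
−0.201·log₂(0.201) = 0.4653
−0.066·log₂(0.066) = 0.2588
−0.393·log₂(0.393) = 0.5295
Sum ≈ 2.1216 → 2.1216 bits.

2.1216 bits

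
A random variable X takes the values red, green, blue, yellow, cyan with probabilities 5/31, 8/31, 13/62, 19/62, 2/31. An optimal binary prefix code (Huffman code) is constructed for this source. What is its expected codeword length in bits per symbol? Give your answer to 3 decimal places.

2.226 bits/symbol

Repeatedly combine the two least-probable nodes; the expected code length is the sum of the merged weights.
merge 2/31 + 5/31 → 7/31
merge 13/62 + 7/31 → 27/62
merge 8/31 + 19/62 → 35/62
merge 27/62 + 35/62 → 1
L = 7/31 + 27/62 + 35/62 + 1 = 69/31 ≈ 2.226 bits/symbol.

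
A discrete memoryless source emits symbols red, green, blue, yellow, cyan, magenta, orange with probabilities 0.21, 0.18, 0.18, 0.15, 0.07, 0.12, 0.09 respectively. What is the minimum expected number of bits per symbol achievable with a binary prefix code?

2.77 bits/symbol

Repeatedly combine the two least-probable nodes; the expected code length is the sum of the merged weights.
merge 7/100 + 9/100 → 4/25
merge 3/25 + 3/20 → 27/100
merge 4/25 + 9/50 → 17/50
merge 9/50 + 21/100 → 39/100
merge 27/100 + 17/50 → 61/100
merge 39/100 + 61/100 → 1
L = 4/25 + 27/100 + 17/50 + 39/100 + 61/100 + 1 = 277/100 = 2.77 bits/symbol.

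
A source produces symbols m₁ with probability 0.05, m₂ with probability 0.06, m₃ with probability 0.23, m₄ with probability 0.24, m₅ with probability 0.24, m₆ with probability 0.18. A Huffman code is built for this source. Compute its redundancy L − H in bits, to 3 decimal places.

Entropy H = −Σ p log₂ p ≈ 2.3809 bits.
Huffman merges: 1/20+3/50→11/100; 11/100+9/50→29/100; 23/100+6/25→47/100; 6/25+29/100→53/100; 47/100+53/100→1. L = 12/5 ≈ 2.4000.
L − H = 2.4000 − 2.3809 = 0.019 bits.

0.019 bits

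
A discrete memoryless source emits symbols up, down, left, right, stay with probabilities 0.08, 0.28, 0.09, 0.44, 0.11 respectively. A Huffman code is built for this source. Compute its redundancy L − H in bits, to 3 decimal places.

0.020 bits

Entropy H = −Σ p log₂ p ≈ 1.9898 bits.
Huffman merges: 2/25+9/100→17/100; 11/100+17/100→7/25; 7/25+7/25→14/25; 11/25+14/25→1. L = 201/100 ≈ 2.0100.
L − H = 2.0100 − 1.9898 = 0.020 bits.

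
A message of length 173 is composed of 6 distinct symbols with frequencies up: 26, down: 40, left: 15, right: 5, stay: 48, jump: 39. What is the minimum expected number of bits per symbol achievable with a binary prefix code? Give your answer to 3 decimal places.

2.382 bits/symbol

Probabilities are the counts divided by 173.
Repeatedly combine the two least-probable nodes; the expected code length is the sum of the merged weights.
merge 5/173 + 15/173 → 20/173
merge 20/173 + 26/173 → 46/173
merge 39/173 + 40/173 → 79/173
merge 46/173 + 48/173 → 94/173
merge 79/173 + 94/173 → 1
L = 20/173 + 46/173 + 79/173 + 94/173 + 1 = 412/173 ≈ 2.382 bits/symbol.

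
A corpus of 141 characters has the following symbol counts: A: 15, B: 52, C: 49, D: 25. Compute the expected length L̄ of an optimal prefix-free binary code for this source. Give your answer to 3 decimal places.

Probabilities are the counts divided by 141.
Repeatedly combine the two least-probable nodes; the expected code length is the sum of the merged weights.
merge 5/47 + 25/141 → 40/141
merge 40/141 + 49/141 → 89/141
merge 52/141 + 89/141 → 1
L = 40/141 + 89/141 + 1 = 90/47 ≈ 1.915 bits/symbol.

1.915 bits/symbol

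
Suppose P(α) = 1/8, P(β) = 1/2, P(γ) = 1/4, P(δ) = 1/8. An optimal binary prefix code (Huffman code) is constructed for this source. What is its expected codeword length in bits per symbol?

Repeatedly combine the two least-probable nodes; the expected code length is the sum of the merged weights.
merge 1/8 + 1/8 → 1/4
merge 1/4 + 1/4 → 1/2
merge 1/2 + 1/2 → 1
L = 1/4 + 1/2 + 1 = 7/4 = 1.75 bits/symbol.

1.75 bits/symbol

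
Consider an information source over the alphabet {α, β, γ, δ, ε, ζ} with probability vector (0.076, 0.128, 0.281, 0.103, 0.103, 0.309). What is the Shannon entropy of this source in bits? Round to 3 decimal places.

2.376 bits

H = −Σ pᵢ log₂ pᵢ.
−0.076·log₂(0.076) = 0.2826
−0.128·log₂(0.128) = 0.3796
−0.281·log₂(0.281) = 0.5146
−0.103·log₂(0.103) = 0.3378
−0.103·log₂(0.103) = 0.3378
−0.309·log₂(0.309) = 0.5235
Sum ≈ 2.3759 → 2.376 bits.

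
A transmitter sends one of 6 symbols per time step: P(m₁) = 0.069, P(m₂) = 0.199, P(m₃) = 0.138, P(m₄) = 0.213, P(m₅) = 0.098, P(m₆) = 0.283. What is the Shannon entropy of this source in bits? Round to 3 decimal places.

2.443 bits

H = −Σ pᵢ log₂ pᵢ.
−0.069·log₂(0.069) = 0.2662
−0.199·log₂(0.199) = 0.4635
−0.138·log₂(0.138) = 0.3943
−0.213·log₂(0.213) = 0.4752
−0.098·log₂(0.098) = 0.3284
−0.283·log₂(0.283) = 0.5154
Sum ≈ 2.4430 → 2.443 bits.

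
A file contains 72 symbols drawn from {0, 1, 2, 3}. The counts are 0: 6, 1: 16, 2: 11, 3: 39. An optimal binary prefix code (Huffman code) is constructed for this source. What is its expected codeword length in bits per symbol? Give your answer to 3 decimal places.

Probabilities are the counts divided by 72.
Repeatedly combine the two least-probable nodes; the expected code length is the sum of the merged weights.
merge 1/12 + 11/72 → 17/72
merge 2/9 + 17/72 → 11/24
merge 11/24 + 13/24 → 1
L = 17/72 + 11/24 + 1 = 61/36 ≈ 1.694 bits/symbol.

1.694 bits/symbol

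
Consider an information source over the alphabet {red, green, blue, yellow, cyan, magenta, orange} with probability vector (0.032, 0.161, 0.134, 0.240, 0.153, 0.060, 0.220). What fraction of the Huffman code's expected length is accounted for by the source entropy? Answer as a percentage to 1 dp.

Entropy H = −Σ p log₂ p ≈ 2.6043 bits.
Huffman merges: 4/125+3/50→23/250; 23/250+67/500→113/500; 153/1000+161/1000→157/500; 11/50+113/500→223/500; 6/25+157/500→277/500; 223/500+277/500→1. L = 329/125 ≈ 2.6320.
Efficiency = H/L = 2.6043/2.6320 = 98.9%.

98.9%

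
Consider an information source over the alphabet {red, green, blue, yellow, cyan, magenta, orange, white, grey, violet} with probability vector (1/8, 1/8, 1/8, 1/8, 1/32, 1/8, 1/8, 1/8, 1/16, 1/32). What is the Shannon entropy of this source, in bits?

3.1875 bits

Each probability is a power of 1/2, so log₂(1/p) is an integer.
H = Σ p·log₂(1/p) = 1/8·3 + 1/8·3 + 1/8·3 + 1/8·3 + 1/32·5 + 1/8·3 + 1/8·3 + 1/8·3 + 1/16·4 + 1/32·5 = 3.1875 bits.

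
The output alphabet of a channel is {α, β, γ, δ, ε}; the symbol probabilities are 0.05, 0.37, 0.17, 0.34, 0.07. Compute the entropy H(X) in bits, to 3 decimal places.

1.979 bits

H = −Σ pᵢ log₂ pᵢ.
−0.05·log₂(0.05) = 0.2161
−0.37·log₂(0.37) = 0.5307
−0.17·log₂(0.17) = 0.4346
−0.34·log₂(0.34) = 0.5292
−0.07·log₂(0.07) = 0.2686
Sum ≈ 1.9791 → 1.979 bits.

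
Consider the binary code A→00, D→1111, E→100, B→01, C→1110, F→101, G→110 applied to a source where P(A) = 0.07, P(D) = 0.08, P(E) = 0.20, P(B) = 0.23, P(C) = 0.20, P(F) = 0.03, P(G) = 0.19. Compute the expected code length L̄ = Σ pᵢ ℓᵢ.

2.98 bits/symbol

L̄ = Σ pᵢ·ℓᵢ = 0.07·2 + 0.08·4 + 0.20·3 + 0.23·2 + 0.20·4 + 0.03·3 + 0.19·3 = 2.98 bits/symbol.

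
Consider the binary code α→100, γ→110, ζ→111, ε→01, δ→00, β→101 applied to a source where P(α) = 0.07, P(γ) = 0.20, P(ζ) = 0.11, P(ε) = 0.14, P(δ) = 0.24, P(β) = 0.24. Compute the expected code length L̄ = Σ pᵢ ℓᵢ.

L̄ = Σ pᵢ·ℓᵢ = 0.07·3 + 0.20·3 + 0.11·3 + 0.14·2 + 0.24·2 + 0.24·3 = 2.62 bits/symbol.

2.62 bits/symbol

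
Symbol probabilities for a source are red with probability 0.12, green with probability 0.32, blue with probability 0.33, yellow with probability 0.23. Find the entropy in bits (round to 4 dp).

1.9086 bits

H = −Σ pᵢ log₂ pᵢ.
−0.12·log₂(0.12) = 0.3671
−0.32·log₂(0.32) = 0.5260
−0.33·log₂(0.33) = 0.5278
−0.23·log₂(0.23) = 0.4877
Sum ≈ 1.9086 → 1.9086 bits.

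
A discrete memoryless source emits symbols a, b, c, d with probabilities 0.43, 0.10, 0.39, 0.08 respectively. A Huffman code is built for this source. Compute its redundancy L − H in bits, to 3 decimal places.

0.073 bits

Entropy H = −Σ p log₂ p ≈ 1.6771 bits.
Huffman merges: 2/25+1/10→9/50; 9/50+39/100→57/100; 43/100+57/100→1. L = 7/4 ≈ 1.7500.
L − H = 1.7500 − 1.6771 = 0.073 bits.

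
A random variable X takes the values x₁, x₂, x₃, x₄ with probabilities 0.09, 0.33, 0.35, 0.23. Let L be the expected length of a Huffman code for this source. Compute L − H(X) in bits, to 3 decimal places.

0.112 bits

Entropy H = −Σ p log₂ p ≈ 1.8582 bits.
Huffman merges: 9/100+23/100→8/25; 8/25+33/100→13/20; 7/20+13/20→1. L = 197/100 ≈ 1.9700.
L − H = 1.9700 − 1.8582 = 0.112 bits.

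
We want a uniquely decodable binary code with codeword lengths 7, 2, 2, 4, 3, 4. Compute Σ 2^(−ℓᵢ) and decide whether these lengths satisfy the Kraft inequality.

0.7578125; yes

With common denominator 2^7 = 128: Σ 2^(−ℓᵢ) = 1/128 + 32/128 + 32/128 + 8/128 + 16/128 + 8/128 = 97/128 = 0.7578125.
Kraft's inequality requires Σ ≤ 1; here Σ = 0.7578125 ≤ 1, so such a prefix code exists.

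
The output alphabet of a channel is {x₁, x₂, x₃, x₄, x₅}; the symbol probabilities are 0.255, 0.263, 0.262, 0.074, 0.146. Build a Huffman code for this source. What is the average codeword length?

Repeatedly combine the two least-probable nodes; the expected code length is the sum of the merged weights.
merge 37/500 + 73/500 → 11/50
merge 11/50 + 51/200 → 19/40
merge 131/500 + 263/1000 → 21/40
merge 19/40 + 21/40 → 1
L = 11/50 + 19/40 + 21/40 + 1 = 111/50 = 2.22 bits/symbol.

2.22 bits/symbol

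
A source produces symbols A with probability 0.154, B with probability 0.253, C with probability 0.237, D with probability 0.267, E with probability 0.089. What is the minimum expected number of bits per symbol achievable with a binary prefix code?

Repeatedly combine the two least-probable nodes; the expected code length is the sum of the merged weights.
merge 89/1000 + 77/500 → 243/1000
merge 237/1000 + 243/1000 → 12/25
merge 253/1000 + 267/1000 → 13/25
merge 12/25 + 13/25 → 1
L = 243/1000 + 12/25 + 13/25 + 1 = 2243/1000 = 2.243 bits/symbol.

2.243 bits/symbol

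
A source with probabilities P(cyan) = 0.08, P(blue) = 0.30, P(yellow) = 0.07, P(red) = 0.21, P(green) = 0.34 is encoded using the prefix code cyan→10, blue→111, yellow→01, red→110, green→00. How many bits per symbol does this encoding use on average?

2.51 bits/symbol

L̄ = Σ pᵢ·ℓᵢ = 0.08·2 + 0.30·3 + 0.07·2 + 0.21·3 + 0.34·2 = 2.51 bits/symbol.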